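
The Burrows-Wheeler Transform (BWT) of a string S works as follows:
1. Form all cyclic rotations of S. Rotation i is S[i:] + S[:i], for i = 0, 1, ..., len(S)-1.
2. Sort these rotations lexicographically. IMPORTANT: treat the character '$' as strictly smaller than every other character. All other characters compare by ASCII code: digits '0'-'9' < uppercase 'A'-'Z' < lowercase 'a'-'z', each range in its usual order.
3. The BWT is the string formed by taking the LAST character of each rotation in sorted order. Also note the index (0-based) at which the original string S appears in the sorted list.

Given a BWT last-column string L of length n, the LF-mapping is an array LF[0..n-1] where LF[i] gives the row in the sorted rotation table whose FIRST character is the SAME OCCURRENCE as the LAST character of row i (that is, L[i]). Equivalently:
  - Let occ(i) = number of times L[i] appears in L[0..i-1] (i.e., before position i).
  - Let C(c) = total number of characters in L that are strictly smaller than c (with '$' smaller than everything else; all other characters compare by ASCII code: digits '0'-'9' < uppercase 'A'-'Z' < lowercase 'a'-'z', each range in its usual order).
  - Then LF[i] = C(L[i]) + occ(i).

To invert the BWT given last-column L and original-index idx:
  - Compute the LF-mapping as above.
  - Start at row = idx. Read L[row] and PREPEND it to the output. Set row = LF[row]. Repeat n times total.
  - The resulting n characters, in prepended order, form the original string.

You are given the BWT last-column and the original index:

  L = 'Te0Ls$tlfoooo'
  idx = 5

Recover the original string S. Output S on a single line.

LF mapping: 3 4 1 2 11 0 12 6 5 7 8 9 10
Walk LF starting at row 5, prepending L[row]:
  step 1: row=5, L[5]='$', prepend. Next row=LF[5]=0
  step 2: row=0, L[0]='T', prepend. Next row=LF[0]=3
  step 3: row=3, L[3]='L', prepend. Next row=LF[3]=2
  step 4: row=2, L[2]='0', prepend. Next row=LF[2]=1
  step 5: row=1, L[1]='e', prepend. Next row=LF[1]=4
  step 6: row=4, L[4]='s', prepend. Next row=LF[4]=11
  step 7: row=11, L[11]='o', prepend. Next row=LF[11]=9
  step 8: row=9, L[9]='o', prepend. Next row=LF[9]=7
  step 9: row=7, L[7]='l', prepend. Next row=LF[7]=6
  step 10: row=6, L[6]='t', prepend. Next row=LF[6]=12
  step 11: row=12, L[12]='o', prepend. Next row=LF[12]=10
  step 12: row=10, L[10]='o', prepend. Next row=LF[10]=8
  step 13: row=8, L[8]='f', prepend. Next row=LF[8]=5
Reversed output: footloose0LT$

Answer: footloose0LT$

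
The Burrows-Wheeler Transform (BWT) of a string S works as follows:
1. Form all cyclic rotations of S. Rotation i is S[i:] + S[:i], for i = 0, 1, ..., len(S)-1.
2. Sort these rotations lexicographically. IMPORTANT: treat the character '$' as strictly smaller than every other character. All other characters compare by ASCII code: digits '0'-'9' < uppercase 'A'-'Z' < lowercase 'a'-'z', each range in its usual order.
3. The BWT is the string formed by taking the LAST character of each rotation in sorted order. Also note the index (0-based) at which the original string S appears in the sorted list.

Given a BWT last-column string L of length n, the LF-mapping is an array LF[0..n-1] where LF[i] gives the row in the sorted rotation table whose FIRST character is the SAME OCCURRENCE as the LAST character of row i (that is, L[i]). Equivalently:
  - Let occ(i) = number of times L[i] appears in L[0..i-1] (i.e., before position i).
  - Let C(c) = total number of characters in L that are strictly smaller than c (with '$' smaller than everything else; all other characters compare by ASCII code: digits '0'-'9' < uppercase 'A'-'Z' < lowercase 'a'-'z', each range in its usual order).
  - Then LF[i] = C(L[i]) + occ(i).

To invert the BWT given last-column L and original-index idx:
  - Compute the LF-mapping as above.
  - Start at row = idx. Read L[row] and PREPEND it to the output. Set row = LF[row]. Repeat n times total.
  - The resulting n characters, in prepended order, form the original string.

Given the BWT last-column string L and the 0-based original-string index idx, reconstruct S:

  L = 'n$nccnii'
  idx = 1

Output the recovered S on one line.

Answer: cincinn$

Derivation:
LF mapping: 5 0 6 1 2 7 3 4
Walk LF starting at row 1, prepending L[row]:
  step 1: row=1, L[1]='$', prepend. Next row=LF[1]=0
  step 2: row=0, L[0]='n', prepend. Next row=LF[0]=5
  step 3: row=5, L[5]='n', prepend. Next row=LF[5]=7
  step 4: row=7, L[7]='i', prepend. Next row=LF[7]=4
  step 5: row=4, L[4]='c', prepend. Next row=LF[4]=2
  step 6: row=2, L[2]='n', prepend. Next row=LF[2]=6
  step 7: row=6, L[6]='i', prepend. Next row=LF[6]=3
  step 8: row=3, L[3]='c', prepend. Next row=LF[3]=1
Reversed output: cincinn$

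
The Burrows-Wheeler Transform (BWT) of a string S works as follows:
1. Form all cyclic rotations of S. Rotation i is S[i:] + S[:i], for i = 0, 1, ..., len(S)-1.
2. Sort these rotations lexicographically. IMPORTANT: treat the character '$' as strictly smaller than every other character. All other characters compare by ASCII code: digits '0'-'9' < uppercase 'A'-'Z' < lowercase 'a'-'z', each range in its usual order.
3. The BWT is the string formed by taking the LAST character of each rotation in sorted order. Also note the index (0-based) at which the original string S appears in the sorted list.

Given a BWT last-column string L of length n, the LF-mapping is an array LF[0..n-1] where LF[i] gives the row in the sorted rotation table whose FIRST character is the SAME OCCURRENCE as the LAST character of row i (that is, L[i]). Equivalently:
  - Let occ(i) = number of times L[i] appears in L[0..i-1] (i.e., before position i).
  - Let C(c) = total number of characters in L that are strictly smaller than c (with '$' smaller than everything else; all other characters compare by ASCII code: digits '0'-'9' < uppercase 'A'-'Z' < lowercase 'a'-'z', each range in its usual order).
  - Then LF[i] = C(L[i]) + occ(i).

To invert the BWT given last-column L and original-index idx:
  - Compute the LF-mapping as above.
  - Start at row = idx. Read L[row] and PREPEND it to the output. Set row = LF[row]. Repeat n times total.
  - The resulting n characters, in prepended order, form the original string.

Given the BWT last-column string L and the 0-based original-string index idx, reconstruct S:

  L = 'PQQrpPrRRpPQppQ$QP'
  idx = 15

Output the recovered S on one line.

Answer: ppQrPRQRQppPrQPQP$

Derivation:
LF mapping: 1 5 6 16 12 2 17 10 11 13 3 7 14 15 8 0 9 4
Walk LF starting at row 15, prepending L[row]:
  step 1: row=15, L[15]='$', prepend. Next row=LF[15]=0
  step 2: row=0, L[0]='P', prepend. Next row=LF[0]=1
  step 3: row=1, L[1]='Q', prepend. Next row=LF[1]=5
  step 4: row=5, L[5]='P', prepend. Next row=LF[5]=2
  step 5: row=2, L[2]='Q', prepend. Next row=LF[2]=6
  step 6: row=6, L[6]='r', prepend. Next row=LF[6]=17
  step 7: row=17, L[17]='P', prepend. Next row=LF[17]=4
  step 8: row=4, L[4]='p', prepend. Next row=LF[4]=12
  step 9: row=12, L[12]='p', prepend. Next row=LF[12]=14
  step 10: row=14, L[14]='Q', prepend. Next row=LF[14]=8
  step 11: row=8, L[8]='R', prepend. Next row=LF[8]=11
  step 12: row=11, L[11]='Q', prepend. Next row=LF[11]=7
  step 13: row=7, L[7]='R', prepend. Next row=LF[7]=10
  step 14: row=10, L[10]='P', prepend. Next row=LF[10]=3
  step 15: row=3, L[3]='r', prepend. Next row=LF[3]=16
  step 16: row=16, L[16]='Q', prepend. Next row=LF[16]=9
  step 17: row=9, L[9]='p', prepend. Next row=LF[9]=13
  step 18: row=13, L[13]='p', prepend. Next row=LF[13]=15
Reversed output: ppQrPRQRQppPrQPQP$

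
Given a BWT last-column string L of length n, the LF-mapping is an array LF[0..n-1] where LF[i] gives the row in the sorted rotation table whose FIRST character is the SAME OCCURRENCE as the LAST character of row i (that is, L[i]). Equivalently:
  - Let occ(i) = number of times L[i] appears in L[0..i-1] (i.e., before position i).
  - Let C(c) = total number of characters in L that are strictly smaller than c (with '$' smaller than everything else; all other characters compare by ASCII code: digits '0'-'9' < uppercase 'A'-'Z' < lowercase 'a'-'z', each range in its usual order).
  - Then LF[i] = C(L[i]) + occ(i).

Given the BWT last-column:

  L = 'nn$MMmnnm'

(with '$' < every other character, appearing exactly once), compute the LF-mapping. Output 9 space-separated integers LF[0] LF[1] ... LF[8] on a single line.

Char counts: '$':1, 'M':2, 'm':2, 'n':4
C (first-col start): C('$')=0, C('M')=1, C('m')=3, C('n')=5
L[0]='n': occ=0, LF[0]=C('n')+0=5+0=5
L[1]='n': occ=1, LF[1]=C('n')+1=5+1=6
L[2]='$': occ=0, LF[2]=C('$')+0=0+0=0
L[3]='M': occ=0, LF[3]=C('M')+0=1+0=1
L[4]='M': occ=1, LF[4]=C('M')+1=1+1=2
L[5]='m': occ=0, LF[5]=C('m')+0=3+0=3
L[6]='n': occ=2, LF[6]=C('n')+2=5+2=7
L[7]='n': occ=3, LF[7]=C('n')+3=5+3=8
L[8]='m': occ=1, LF[8]=C('m')+1=3+1=4

Answer: 5 6 0 1 2 3 7 8 4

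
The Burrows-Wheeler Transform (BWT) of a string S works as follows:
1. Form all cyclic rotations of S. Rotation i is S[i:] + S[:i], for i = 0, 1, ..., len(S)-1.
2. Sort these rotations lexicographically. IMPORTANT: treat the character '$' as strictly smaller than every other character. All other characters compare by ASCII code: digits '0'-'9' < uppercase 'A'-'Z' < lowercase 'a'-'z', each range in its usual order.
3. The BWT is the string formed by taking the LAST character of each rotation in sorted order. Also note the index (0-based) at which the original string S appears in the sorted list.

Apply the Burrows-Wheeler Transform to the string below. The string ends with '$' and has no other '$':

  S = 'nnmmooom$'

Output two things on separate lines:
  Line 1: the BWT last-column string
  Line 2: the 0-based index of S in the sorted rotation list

All 9 rotations (rotation i = S[i:]+S[:i]):
  rot[0] = nnmmooom$
  rot[1] = nmmooom$n
  rot[2] = mmooom$nn
  rot[3] = mooom$nnm
  rot[4] = ooom$nnmm
  rot[5] = oom$nnmmo
  rot[6] = om$nnmmoo
  rot[7] = m$nnmmooo
  rot[8] = $nnmmooom
Sorted (with $ < everything):
  sorted[0] = $nnmmooom  (last char: 'm')
  sorted[1] = m$nnmmooo  (last char: 'o')
  sorted[2] = mmooom$nn  (last char: 'n')
  sorted[3] = mooom$nnm  (last char: 'm')
  sorted[4] = nmmooom$n  (last char: 'n')
  sorted[5] = nnmmooom$  (last char: '$')
  sorted[6] = om$nnmmoo  (last char: 'o')
  sorted[7] = oom$nnmmo  (last char: 'o')
  sorted[8] = ooom$nnmm  (last char: 'm')
Last column: monmn$oom
Original string S is at sorted index 5

Answer: monmn$oom
5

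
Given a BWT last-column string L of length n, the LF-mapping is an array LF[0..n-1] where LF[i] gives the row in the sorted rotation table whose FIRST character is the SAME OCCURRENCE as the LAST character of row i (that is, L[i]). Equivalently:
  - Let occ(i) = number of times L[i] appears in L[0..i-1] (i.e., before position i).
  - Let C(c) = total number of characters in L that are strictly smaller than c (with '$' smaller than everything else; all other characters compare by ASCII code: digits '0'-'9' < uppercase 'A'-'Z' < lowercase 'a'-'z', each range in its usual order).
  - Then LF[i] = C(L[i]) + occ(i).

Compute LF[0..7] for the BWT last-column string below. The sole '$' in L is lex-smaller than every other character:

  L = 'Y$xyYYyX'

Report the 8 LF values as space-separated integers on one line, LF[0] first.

Char counts: '$':1, 'X':1, 'Y':3, 'x':1, 'y':2
C (first-col start): C('$')=0, C('X')=1, C('Y')=2, C('x')=5, C('y')=6
L[0]='Y': occ=0, LF[0]=C('Y')+0=2+0=2
L[1]='$': occ=0, LF[1]=C('$')+0=0+0=0
L[2]='x': occ=0, LF[2]=C('x')+0=5+0=5
L[3]='y': occ=0, LF[3]=C('y')+0=6+0=6
L[4]='Y': occ=1, LF[4]=C('Y')+1=2+1=3
L[5]='Y': occ=2, LF[5]=C('Y')+2=2+2=4
L[6]='y': occ=1, LF[6]=C('y')+1=6+1=7
L[7]='X': occ=0, LF[7]=C('X')+0=1+0=1

Answer: 2 0 5 6 3 4 7 1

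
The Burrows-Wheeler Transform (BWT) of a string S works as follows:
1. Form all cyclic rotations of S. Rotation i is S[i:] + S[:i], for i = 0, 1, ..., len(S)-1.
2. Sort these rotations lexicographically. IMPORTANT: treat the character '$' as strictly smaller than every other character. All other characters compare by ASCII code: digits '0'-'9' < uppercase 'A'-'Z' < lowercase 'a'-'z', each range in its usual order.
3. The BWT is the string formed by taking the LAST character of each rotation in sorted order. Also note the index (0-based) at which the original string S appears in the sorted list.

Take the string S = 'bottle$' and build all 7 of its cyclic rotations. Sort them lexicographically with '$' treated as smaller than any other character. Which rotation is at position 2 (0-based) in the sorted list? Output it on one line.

Answer: e$bottl

Derivation:
All 7 rotations (rotation i = S[i:]+S[:i]):
  rot[0] = bottle$
  rot[1] = ottle$b
  rot[2] = ttle$bo
  rot[3] = tle$bot
  rot[4] = le$bott
  rot[5] = e$bottl
  rot[6] = $bottle
Sorted (with $ < everything):
  sorted[0] = $bottle
  sorted[1] = bottle$
  sorted[2] = e$bottl
  sorted[3] = le$bott
  sorted[4] = ottle$b
  sorted[5] = tle$bot
  sorted[6] = ttle$bo
sorted[2] = e$bottl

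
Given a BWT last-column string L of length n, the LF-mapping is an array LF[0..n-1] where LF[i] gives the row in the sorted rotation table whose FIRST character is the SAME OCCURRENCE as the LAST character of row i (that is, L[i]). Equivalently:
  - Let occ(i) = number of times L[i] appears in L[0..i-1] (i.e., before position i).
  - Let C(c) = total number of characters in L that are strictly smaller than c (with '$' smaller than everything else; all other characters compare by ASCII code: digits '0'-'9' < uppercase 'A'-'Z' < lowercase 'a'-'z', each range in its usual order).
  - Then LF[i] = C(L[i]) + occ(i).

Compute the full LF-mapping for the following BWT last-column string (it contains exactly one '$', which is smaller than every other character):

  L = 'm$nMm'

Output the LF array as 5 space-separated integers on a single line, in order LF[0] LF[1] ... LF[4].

Answer: 2 0 4 1 3

Derivation:
Char counts: '$':1, 'M':1, 'm':2, 'n':1
C (first-col start): C('$')=0, C('M')=1, C('m')=2, C('n')=4
L[0]='m': occ=0, LF[0]=C('m')+0=2+0=2
L[1]='$': occ=0, LF[1]=C('$')+0=0+0=0
L[2]='n': occ=0, LF[2]=C('n')+0=4+0=4
L[3]='M': occ=0, LF[3]=C('M')+0=1+0=1
L[4]='m': occ=1, LF[4]=C('m')+1=2+1=3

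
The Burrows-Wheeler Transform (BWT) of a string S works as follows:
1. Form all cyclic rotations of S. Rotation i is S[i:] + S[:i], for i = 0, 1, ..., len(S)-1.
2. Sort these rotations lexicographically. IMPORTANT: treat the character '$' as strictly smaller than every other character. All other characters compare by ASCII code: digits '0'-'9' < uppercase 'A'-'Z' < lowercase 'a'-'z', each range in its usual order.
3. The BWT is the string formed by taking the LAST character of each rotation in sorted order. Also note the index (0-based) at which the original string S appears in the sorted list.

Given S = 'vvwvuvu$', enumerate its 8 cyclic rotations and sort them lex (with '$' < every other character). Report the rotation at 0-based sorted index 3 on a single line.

All 8 rotations (rotation i = S[i:]+S[:i]):
  rot[0] = vvwvuvu$
  rot[1] = vwvuvu$v
  rot[2] = wvuvu$vv
  rot[3] = vuvu$vvw
  rot[4] = uvu$vvwv
  rot[5] = vu$vvwvu
  rot[6] = u$vvwvuv
  rot[7] = $vvwvuvu
Sorted (with $ < everything):
  sorted[0] = $vvwvuvu
  sorted[1] = u$vvwvuv
  sorted[2] = uvu$vvwv
  sorted[3] = vu$vvwvu
  sorted[4] = vuvu$vvw
  sorted[5] = vvwvuvu$
  sorted[6] = vwvuvu$v
  sorted[7] = wvuvu$vv
sorted[3] = vu$vvwvu

Answer: vu$vvwvu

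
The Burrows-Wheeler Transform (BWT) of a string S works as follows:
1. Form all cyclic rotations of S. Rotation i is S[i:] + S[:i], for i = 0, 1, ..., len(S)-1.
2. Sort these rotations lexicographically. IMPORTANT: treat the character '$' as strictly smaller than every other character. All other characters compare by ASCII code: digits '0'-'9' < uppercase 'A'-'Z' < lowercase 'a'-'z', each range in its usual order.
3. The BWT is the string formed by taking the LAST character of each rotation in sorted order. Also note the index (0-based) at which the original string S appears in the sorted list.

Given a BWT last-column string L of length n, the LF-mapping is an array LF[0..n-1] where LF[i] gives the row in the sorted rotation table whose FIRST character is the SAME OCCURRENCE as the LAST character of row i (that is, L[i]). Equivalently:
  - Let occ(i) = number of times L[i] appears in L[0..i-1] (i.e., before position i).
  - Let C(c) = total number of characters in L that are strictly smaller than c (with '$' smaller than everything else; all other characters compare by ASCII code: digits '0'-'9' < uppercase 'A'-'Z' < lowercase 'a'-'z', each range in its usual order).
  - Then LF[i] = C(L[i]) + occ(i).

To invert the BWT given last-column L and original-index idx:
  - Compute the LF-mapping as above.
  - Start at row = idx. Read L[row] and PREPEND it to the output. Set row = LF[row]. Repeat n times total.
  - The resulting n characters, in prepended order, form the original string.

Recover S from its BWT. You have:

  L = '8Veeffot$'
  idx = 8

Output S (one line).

LF mapping: 1 2 3 4 5 6 7 8 0
Walk LF starting at row 8, prepending L[row]:
  step 1: row=8, L[8]='$', prepend. Next row=LF[8]=0
  step 2: row=0, L[0]='8', prepend. Next row=LF[0]=1
  step 3: row=1, L[1]='V', prepend. Next row=LF[1]=2
  step 4: row=2, L[2]='e', prepend. Next row=LF[2]=3
  step 5: row=3, L[3]='e', prepend. Next row=LF[3]=4
  step 6: row=4, L[4]='f', prepend. Next row=LF[4]=5
  step 7: row=5, L[5]='f', prepend. Next row=LF[5]=6
  step 8: row=6, L[6]='o', prepend. Next row=LF[6]=7
  step 9: row=7, L[7]='t', prepend. Next row=LF[7]=8
Reversed output: toffeeV8$

Answer: toffeeV8$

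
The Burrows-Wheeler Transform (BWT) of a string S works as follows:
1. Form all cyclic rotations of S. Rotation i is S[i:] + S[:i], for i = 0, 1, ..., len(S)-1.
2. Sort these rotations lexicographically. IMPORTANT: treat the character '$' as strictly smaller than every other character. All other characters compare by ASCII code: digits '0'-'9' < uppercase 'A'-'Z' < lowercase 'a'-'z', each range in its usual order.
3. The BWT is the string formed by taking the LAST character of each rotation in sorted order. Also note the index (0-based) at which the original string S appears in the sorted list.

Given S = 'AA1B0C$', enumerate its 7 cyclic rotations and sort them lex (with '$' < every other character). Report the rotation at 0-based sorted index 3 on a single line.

All 7 rotations (rotation i = S[i:]+S[:i]):
  rot[0] = AA1B0C$
  rot[1] = A1B0C$A
  rot[2] = 1B0C$AA
  rot[3] = B0C$AA1
  rot[4] = 0C$AA1B
  rot[5] = C$AA1B0
  rot[6] = $AA1B0C
Sorted (with $ < everything):
  sorted[0] = $AA1B0C
  sorted[1] = 0C$AA1B
  sorted[2] = 1B0C$AA
  sorted[3] = A1B0C$A
  sorted[4] = AA1B0C$
  sorted[5] = B0C$AA1
  sorted[6] = C$AA1B0
sorted[3] = A1B0C$A

Answer: A1B0C$A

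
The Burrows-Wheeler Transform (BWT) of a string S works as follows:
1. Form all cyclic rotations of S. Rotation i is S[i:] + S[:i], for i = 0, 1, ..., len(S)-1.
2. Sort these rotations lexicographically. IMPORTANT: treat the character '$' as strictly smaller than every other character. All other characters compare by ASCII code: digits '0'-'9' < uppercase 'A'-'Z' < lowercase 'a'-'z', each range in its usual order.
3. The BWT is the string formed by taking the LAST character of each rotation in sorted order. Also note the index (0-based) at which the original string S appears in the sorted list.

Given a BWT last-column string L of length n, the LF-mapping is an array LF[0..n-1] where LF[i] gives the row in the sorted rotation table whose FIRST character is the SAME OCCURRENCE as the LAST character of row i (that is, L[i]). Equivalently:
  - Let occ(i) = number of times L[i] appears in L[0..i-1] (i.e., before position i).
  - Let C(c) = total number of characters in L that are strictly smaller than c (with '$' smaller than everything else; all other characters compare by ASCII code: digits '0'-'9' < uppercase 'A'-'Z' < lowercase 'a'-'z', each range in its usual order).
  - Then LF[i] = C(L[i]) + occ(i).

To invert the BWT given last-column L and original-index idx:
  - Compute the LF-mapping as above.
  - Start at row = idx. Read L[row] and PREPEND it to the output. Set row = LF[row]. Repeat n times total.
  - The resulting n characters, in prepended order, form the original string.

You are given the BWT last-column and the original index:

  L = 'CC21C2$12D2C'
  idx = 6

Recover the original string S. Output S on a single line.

LF mapping: 7 8 3 1 9 4 0 2 5 11 6 10
Walk LF starting at row 6, prepending L[row]:
  step 1: row=6, L[6]='$', prepend. Next row=LF[6]=0
  step 2: row=0, L[0]='C', prepend. Next row=LF[0]=7
  step 3: row=7, L[7]='1', prepend. Next row=LF[7]=2
  step 4: row=2, L[2]='2', prepend. Next row=LF[2]=3
  step 5: row=3, L[3]='1', prepend. Next row=LF[3]=1
  step 6: row=1, L[1]='C', prepend. Next row=LF[1]=8
  step 7: row=8, L[8]='2', prepend. Next row=LF[8]=5
  step 8: row=5, L[5]='2', prepend. Next row=LF[5]=4
  step 9: row=4, L[4]='C', prepend. Next row=LF[4]=9
  step 10: row=9, L[9]='D', prepend. Next row=LF[9]=11
  step 11: row=11, L[11]='C', prepend. Next row=LF[11]=10
  step 12: row=10, L[10]='2', prepend. Next row=LF[10]=6
Reversed output: 2CDC22C121C$

Answer: 2CDC22C121C$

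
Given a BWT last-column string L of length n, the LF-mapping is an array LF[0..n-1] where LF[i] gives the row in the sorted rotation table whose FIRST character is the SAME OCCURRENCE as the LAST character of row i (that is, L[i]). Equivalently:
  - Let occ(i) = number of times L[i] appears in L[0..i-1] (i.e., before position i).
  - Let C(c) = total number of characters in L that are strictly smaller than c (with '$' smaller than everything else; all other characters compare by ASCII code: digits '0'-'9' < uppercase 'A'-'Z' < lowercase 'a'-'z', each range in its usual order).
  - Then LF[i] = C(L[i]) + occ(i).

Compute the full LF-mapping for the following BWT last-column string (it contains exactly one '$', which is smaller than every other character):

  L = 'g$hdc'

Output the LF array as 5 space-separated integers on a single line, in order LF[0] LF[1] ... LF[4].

Char counts: '$':1, 'c':1, 'd':1, 'g':1, 'h':1
C (first-col start): C('$')=0, C('c')=1, C('d')=2, C('g')=3, C('h')=4
L[0]='g': occ=0, LF[0]=C('g')+0=3+0=3
L[1]='$': occ=0, LF[1]=C('$')+0=0+0=0
L[2]='h': occ=0, LF[2]=C('h')+0=4+0=4
L[3]='d': occ=0, LF[3]=C('d')+0=2+0=2
L[4]='c': occ=0, LF[4]=C('c')+0=1+0=1

Answer: 3 0 4 2 1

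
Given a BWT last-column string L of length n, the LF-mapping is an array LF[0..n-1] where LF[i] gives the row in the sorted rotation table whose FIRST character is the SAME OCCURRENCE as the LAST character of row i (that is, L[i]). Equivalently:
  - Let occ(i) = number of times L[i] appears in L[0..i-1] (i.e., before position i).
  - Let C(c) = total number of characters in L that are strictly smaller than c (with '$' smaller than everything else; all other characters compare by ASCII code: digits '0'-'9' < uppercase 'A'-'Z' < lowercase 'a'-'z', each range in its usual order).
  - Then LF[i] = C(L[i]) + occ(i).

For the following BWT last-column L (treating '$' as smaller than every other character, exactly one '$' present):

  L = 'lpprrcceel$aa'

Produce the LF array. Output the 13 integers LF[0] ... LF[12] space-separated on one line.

Char counts: '$':1, 'a':2, 'c':2, 'e':2, 'l':2, 'p':2, 'r':2
C (first-col start): C('$')=0, C('a')=1, C('c')=3, C('e')=5, C('l')=7, C('p')=9, C('r')=11
L[0]='l': occ=0, LF[0]=C('l')+0=7+0=7
L[1]='p': occ=0, LF[1]=C('p')+0=9+0=9
L[2]='p': occ=1, LF[2]=C('p')+1=9+1=10
L[3]='r': occ=0, LF[3]=C('r')+0=11+0=11
L[4]='r': occ=1, LF[4]=C('r')+1=11+1=12
L[5]='c': occ=0, LF[5]=C('c')+0=3+0=3
L[6]='c': occ=1, LF[6]=C('c')+1=3+1=4
L[7]='e': occ=0, LF[7]=C('e')+0=5+0=5
L[8]='e': occ=1, LF[8]=C('e')+1=5+1=6
L[9]='l': occ=1, LF[9]=C('l')+1=7+1=8
L[10]='$': occ=0, LF[10]=C('$')+0=0+0=0
L[11]='a': occ=0, LF[11]=C('a')+0=1+0=1
L[12]='a': occ=1, LF[12]=C('a')+1=1+1=2

Answer: 7 9 10 11 12 3 4 5 6 8 0 1 2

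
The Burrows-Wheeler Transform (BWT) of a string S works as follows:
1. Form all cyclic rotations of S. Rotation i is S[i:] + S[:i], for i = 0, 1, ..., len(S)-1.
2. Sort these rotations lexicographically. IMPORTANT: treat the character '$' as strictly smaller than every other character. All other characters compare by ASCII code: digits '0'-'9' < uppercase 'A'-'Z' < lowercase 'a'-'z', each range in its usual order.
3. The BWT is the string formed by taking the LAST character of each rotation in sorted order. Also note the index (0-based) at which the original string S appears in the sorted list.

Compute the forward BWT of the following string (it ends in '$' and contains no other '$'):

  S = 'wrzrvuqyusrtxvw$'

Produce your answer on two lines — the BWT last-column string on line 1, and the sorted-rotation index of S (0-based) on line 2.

Answer: wuszwurvyrxv$tqr
12

Derivation:
All 16 rotations (rotation i = S[i:]+S[:i]):
  rot[0] = wrzrvuqyusrtxvw$
  rot[1] = rzrvuqyusrtxvw$w
  rot[2] = zrvuqyusrtxvw$wr
  rot[3] = rvuqyusrtxvw$wrz
  rot[4] = vuqyusrtxvw$wrzr
  rot[5] = uqyusrtxvw$wrzrv
  rot[6] = qyusrtxvw$wrzrvu
  rot[7] = yusrtxvw$wrzrvuq
  rot[8] = usrtxvw$wrzrvuqy
  rot[9] = srtxvw$wrzrvuqyu
  rot[10] = rtxvw$wrzrvuqyus
  rot[11] = txvw$wrzrvuqyusr
  rot[12] = xvw$wrzrvuqyusrt
  rot[13] = vw$wrzrvuqyusrtx
  rot[14] = w$wrzrvuqyusrtxv
  rot[15] = $wrzrvuqyusrtxvw
Sorted (with $ < everything):
  sorted[0] = $wrzrvuqyusrtxvw  (last char: 'w')
  sorted[1] = qyusrtxvw$wrzrvu  (last char: 'u')
  sorted[2] = rtxvw$wrzrvuqyus  (last char: 's')
  sorted[3] = rvuqyusrtxvw$wrz  (last char: 'z')
  sorted[4] = rzrvuqyusrtxvw$w  (last char: 'w')
  sorted[5] = srtxvw$wrzrvuqyu  (last char: 'u')
  sorted[6] = txvw$wrzrvuqyusr  (last char: 'r')
  sorted[7] = uqyusrtxvw$wrzrv  (last char: 'v')
  sorted[8] = usrtxvw$wrzrvuqy  (last char: 'y')
  sorted[9] = vuqyusrtxvw$wrzr  (last char: 'r')
  sorted[10] = vw$wrzrvuqyusrtx  (last char: 'x')
  sorted[11] = w$wrzrvuqyusrtxv  (last char: 'v')
  sorted[12] = wrzrvuqyusrtxvw$  (last char: '$')
  sorted[13] = xvw$wrzrvuqyusrt  (last char: 't')
  sorted[14] = yusrtxvw$wrzrvuq  (last char: 'q')
  sorted[15] = zrvuqyusrtxvw$wr  (last char: 'r')
Last column: wuszwurvyrxv$tqr
Original string S is at sorted index 12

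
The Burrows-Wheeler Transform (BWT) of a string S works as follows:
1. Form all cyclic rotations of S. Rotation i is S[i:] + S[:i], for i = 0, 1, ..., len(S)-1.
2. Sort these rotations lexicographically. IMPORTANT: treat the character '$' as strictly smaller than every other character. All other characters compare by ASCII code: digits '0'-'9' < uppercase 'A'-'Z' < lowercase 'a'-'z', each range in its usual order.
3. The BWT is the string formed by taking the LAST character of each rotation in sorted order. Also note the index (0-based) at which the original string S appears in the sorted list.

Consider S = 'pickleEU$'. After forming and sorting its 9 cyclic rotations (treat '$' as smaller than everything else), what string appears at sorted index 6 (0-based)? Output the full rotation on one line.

Answer: kleEU$pic

Derivation:
All 9 rotations (rotation i = S[i:]+S[:i]):
  rot[0] = pickleEU$
  rot[1] = ickleEU$p
  rot[2] = ckleEU$pi
  rot[3] = kleEU$pic
  rot[4] = leEU$pick
  rot[5] = eEU$pickl
  rot[6] = EU$pickle
  rot[7] = U$pickleE
  rot[8] = $pickleEU
Sorted (with $ < everything):
  sorted[0] = $pickleEU
  sorted[1] = EU$pickle
  sorted[2] = U$pickleE
  sorted[3] = ckleEU$pi
  sorted[4] = eEU$pickl
  sorted[5] = ickleEU$p
  sorted[6] = kleEU$pic
  sorted[7] = leEU$pick
  sorted[8] = pickleEU$
sorted[6] = kleEU$pic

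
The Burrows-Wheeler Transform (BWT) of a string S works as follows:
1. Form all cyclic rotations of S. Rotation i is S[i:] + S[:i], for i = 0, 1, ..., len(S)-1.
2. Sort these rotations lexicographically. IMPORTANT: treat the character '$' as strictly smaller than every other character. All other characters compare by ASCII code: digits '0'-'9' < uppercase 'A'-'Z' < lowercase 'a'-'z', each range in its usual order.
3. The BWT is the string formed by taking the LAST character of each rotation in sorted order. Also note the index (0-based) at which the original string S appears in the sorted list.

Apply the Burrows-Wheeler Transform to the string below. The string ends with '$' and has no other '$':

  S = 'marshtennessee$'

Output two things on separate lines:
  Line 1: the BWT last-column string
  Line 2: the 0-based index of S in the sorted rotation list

All 15 rotations (rotation i = S[i:]+S[:i]):
  rot[0] = marshtennessee$
  rot[1] = arshtennessee$m
  rot[2] = rshtennessee$ma
  rot[3] = shtennessee$mar
  rot[4] = htennessee$mars
  rot[5] = tennessee$marsh
  rot[6] = ennessee$marsht
  rot[7] = nnessee$marshte
  rot[8] = nessee$marshten
  rot[9] = essee$marshtenn
  rot[10] = ssee$marshtenne
  rot[11] = see$marshtennes
  rot[12] = ee$marshtenness
  rot[13] = e$marshtennesse
  rot[14] = $marshtennessee
Sorted (with $ < everything):
  sorted[0] = $marshtennessee  (last char: 'e')
  sorted[1] = arshtennessee$m  (last char: 'm')
  sorted[2] = e$marshtennesse  (last char: 'e')
  sorted[3] = ee$marshtenness  (last char: 's')
  sorted[4] = ennessee$marsht  (last char: 't')
  sorted[5] = essee$marshtenn  (last char: 'n')
  sorted[6] = htennessee$mars  (last char: 's')
  sorted[7] = marshtennessee$  (last char: '$')
  sorted[8] = nessee$marshten  (last char: 'n')
  sorted[9] = nnessee$marshte  (last char: 'e')
  sorted[10] = rshtennessee$ma  (last char: 'a')
  sorted[11] = see$marshtennes  (last char: 's')
  sorted[12] = shtennessee$mar  (last char: 'r')
  sorted[13] = ssee$marshtenne  (last char: 'e')
  sorted[14] = tennessee$marsh  (last char: 'h')
Last column: emestns$neasreh
Original string S is at sorted index 7

Answer: emestns$neasreh
7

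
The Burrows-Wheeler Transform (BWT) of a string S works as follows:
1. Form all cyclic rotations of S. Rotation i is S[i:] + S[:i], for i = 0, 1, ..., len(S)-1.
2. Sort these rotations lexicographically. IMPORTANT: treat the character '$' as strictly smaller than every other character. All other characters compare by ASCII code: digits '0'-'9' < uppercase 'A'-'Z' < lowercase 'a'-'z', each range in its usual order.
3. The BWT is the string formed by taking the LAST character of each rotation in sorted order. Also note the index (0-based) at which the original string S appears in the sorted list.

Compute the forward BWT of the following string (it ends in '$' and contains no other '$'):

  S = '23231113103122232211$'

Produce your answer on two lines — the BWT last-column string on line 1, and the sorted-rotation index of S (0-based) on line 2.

Answer: 111323131231232$12022
15

Derivation:
All 21 rotations (rotation i = S[i:]+S[:i]):
  rot[0] = 23231113103122232211$
  rot[1] = 3231113103122232211$2
  rot[2] = 231113103122232211$23
  rot[3] = 31113103122232211$232
  rot[4] = 1113103122232211$2323
  rot[5] = 113103122232211$23231
  rot[6] = 13103122232211$232311
  rot[7] = 3103122232211$2323111
  rot[8] = 103122232211$23231113
  rot[9] = 03122232211$232311131
  rot[10] = 3122232211$2323111310
  rot[11] = 122232211$23231113103
  rot[12] = 22232211$232311131031
  rot[13] = 2232211$2323111310312
  rot[14] = 232211$23231113103122
  rot[15] = 32211$232311131031222
  rot[16] = 2211$2323111310312223
  rot[17] = 211$23231113103122232
  rot[18] = 11$232311131031222322
  rot[19] = 1$2323111310312223221
  rot[20] = $23231113103122232211
Sorted (with $ < everything):
  sorted[0] = $23231113103122232211  (last char: '1')
  sorted[1] = 03122232211$232311131  (last char: '1')
  sorted[2] = 1$2323111310312223221  (last char: '1')
  sorted[3] = 103122232211$23231113  (last char: '3')
  sorted[4] = 11$232311131031222322  (last char: '2')
  sorted[5] = 1113103122232211$2323  (last char: '3')
  sorted[6] = 113103122232211$23231  (last char: '1')
  sorted[7] = 122232211$23231113103  (last char: '3')
  sorted[8] = 13103122232211$232311  (last char: '1')
  sorted[9] = 211$23231113103122232  (last char: '2')
  sorted[10] = 2211$2323111310312223  (last char: '3')
  sorted[11] = 22232211$232311131031  (last char: '1')
  sorted[12] = 2232211$2323111310312  (last char: '2')
  sorted[13] = 231113103122232211$23  (last char: '3')
  sorted[14] = 232211$23231113103122  (last char: '2')
  sorted[15] = 23231113103122232211$  (last char: '$')
  sorted[16] = 3103122232211$2323111  (last char: '1')
  sorted[17] = 31113103122232211$232  (last char: '2')
  sorted[18] = 3122232211$2323111310  (last char: '0')
  sorted[19] = 32211$232311131031222  (last char: '2')
  sorted[20] = 3231113103122232211$2  (last char: '2')
Last column: 111323131231232$12022
Original string S is at sorted index 15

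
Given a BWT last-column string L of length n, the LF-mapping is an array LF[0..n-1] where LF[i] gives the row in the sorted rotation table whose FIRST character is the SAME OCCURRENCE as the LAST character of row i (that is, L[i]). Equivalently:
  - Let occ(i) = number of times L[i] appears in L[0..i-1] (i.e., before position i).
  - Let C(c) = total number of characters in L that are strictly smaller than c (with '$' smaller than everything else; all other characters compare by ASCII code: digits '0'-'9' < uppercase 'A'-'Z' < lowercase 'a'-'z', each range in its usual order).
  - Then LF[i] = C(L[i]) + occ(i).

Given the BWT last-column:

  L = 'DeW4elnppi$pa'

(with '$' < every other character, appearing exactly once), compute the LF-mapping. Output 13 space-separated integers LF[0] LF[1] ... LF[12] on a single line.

Char counts: '$':1, '4':1, 'D':1, 'W':1, 'a':1, 'e':2, 'i':1, 'l':1, 'n':1, 'p':3
C (first-col start): C('$')=0, C('4')=1, C('D')=2, C('W')=3, C('a')=4, C('e')=5, C('i')=7, C('l')=8, C('n')=9, C('p')=10
L[0]='D': occ=0, LF[0]=C('D')+0=2+0=2
L[1]='e': occ=0, LF[1]=C('e')+0=5+0=5
L[2]='W': occ=0, LF[2]=C('W')+0=3+0=3
L[3]='4': occ=0, LF[3]=C('4')+0=1+0=1
L[4]='e': occ=1, LF[4]=C('e')+1=5+1=6
L[5]='l': occ=0, LF[5]=C('l')+0=8+0=8
L[6]='n': occ=0, LF[6]=C('n')+0=9+0=9
L[7]='p': occ=0, LF[7]=C('p')+0=10+0=10
L[8]='p': occ=1, LF[8]=C('p')+1=10+1=11
L[9]='i': occ=0, LF[9]=C('i')+0=7+0=7
L[10]='$': occ=0, LF[10]=C('$')+0=0+0=0
L[11]='p': occ=2, LF[11]=C('p')+2=10+2=12
L[12]='a': occ=0, LF[12]=C('a')+0=4+0=4

Answer: 2 5 3 1 6 8 9 10 11 7 0 12 4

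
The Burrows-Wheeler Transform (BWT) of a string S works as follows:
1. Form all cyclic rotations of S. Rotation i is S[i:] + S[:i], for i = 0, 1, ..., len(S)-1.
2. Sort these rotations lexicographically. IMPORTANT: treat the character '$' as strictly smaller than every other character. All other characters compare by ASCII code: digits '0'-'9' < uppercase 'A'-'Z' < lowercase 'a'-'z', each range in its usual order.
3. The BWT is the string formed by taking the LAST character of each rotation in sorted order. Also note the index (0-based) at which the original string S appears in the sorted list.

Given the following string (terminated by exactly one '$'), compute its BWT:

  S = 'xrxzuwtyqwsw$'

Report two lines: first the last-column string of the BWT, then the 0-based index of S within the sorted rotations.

Answer: wyxwwzsqu$rtx
9

Derivation:
All 13 rotations (rotation i = S[i:]+S[:i]):
  rot[0] = xrxzuwtyqwsw$
  rot[1] = rxzuwtyqwsw$x
  rot[2] = xzuwtyqwsw$xr
  rot[3] = zuwtyqwsw$xrx
  rot[4] = uwtyqwsw$xrxz
  rot[5] = wtyqwsw$xrxzu
  rot[6] = tyqwsw$xrxzuw
  rot[7] = yqwsw$xrxzuwt
  rot[8] = qwsw$xrxzuwty
  rot[9] = wsw$xrxzuwtyq
  rot[10] = sw$xrxzuwtyqw
  rot[11] = w$xrxzuwtyqws
  rot[12] = $xrxzuwtyqwsw
Sorted (with $ < everything):
  sorted[0] = $xrxzuwtyqwsw  (last char: 'w')
  sorted[1] = qwsw$xrxzuwty  (last char: 'y')
  sorted[2] = rxzuwtyqwsw$x  (last char: 'x')
  sorted[3] = sw$xrxzuwtyqw  (last char: 'w')
  sorted[4] = tyqwsw$xrxzuw  (last char: 'w')
  sorted[5] = uwtyqwsw$xrxz  (last char: 'z')
  sorted[6] = w$xrxzuwtyqws  (last char: 's')
  sorted[7] = wsw$xrxzuwtyq  (last char: 'q')
  sorted[8] = wtyqwsw$xrxzu  (last char: 'u')
  sorted[9] = xrxzuwtyqwsw$  (last char: '$')
  sorted[10] = xzuwtyqwsw$xr  (last char: 'r')
  sorted[11] = yqwsw$xrxzuwt  (last char: 't')
  sorted[12] = zuwtyqwsw$xrx  (last char: 'x')
Last column: wyxwwzsqu$rtx
Original string S is at sorted index 9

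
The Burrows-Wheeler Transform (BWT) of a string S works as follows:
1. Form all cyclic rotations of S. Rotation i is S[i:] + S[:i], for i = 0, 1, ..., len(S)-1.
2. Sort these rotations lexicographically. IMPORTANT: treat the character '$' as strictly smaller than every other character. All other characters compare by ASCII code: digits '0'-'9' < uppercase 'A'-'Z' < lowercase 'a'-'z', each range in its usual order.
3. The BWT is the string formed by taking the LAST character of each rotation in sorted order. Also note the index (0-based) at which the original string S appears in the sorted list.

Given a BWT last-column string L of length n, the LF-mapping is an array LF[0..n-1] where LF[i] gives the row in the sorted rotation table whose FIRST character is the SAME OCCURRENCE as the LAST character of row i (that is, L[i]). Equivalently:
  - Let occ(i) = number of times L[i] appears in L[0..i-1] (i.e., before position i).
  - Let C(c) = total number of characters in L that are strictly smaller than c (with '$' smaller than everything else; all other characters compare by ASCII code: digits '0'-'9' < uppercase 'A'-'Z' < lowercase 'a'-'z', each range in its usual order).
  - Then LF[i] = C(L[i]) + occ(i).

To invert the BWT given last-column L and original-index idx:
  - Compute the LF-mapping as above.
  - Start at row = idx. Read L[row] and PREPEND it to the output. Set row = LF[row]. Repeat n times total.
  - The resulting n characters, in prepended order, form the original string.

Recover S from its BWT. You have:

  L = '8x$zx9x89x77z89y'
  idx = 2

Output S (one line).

Answer: 7x98yzxx7x899z8$

Derivation:
LF mapping: 3 9 0 14 10 6 11 4 7 12 1 2 15 5 8 13
Walk LF starting at row 2, prepending L[row]:
  step 1: row=2, L[2]='$', prepend. Next row=LF[2]=0
  step 2: row=0, L[0]='8', prepend. Next row=LF[0]=3
  step 3: row=3, L[3]='z', prepend. Next row=LF[3]=14
  step 4: row=14, L[14]='9', prepend. Next row=LF[14]=8
  step 5: row=8, L[8]='9', prepend. Next row=LF[8]=7
  step 6: row=7, L[7]='8', prepend. Next row=LF[7]=4
  step 7: row=4, L[4]='x', prepend. Next row=LF[4]=10
  step 8: row=10, L[10]='7', prepend. Next row=LF[10]=1
  step 9: row=1, L[1]='x', prepend. Next row=LF[1]=9
  step 10: row=9, L[9]='x', prepend. Next row=LF[9]=12
  step 11: row=12, L[12]='z', prepend. Next row=LF[12]=15
  step 12: row=15, L[15]='y', prepend. Next row=LF[15]=13
  step 13: row=13, L[13]='8', prepend. Next row=LF[13]=5
  step 14: row=5, L[5]='9', prepend. Next row=LF[5]=6
  step 15: row=6, L[6]='x', prepend. Next row=LF[6]=11
  step 16: row=11, L[11]='7', prepend. Next row=LF[11]=2
Reversed output: 7x98yzxx7x899z8$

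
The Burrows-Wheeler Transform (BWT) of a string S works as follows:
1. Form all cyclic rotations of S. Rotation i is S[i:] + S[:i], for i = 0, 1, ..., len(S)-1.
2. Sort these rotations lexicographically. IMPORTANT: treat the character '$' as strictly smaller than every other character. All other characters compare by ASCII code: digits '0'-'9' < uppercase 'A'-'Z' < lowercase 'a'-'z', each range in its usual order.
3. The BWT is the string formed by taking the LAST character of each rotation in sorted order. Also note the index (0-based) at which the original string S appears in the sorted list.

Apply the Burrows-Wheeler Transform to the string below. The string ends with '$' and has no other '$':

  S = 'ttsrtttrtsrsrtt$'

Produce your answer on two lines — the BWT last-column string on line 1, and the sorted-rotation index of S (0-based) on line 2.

All 16 rotations (rotation i = S[i:]+S[:i]):
  rot[0] = ttsrtttrtsrsrtt$
  rot[1] = tsrtttrtsrsrtt$t
  rot[2] = srtttrtsrsrtt$tt
  rot[3] = rtttrtsrsrtt$tts
  rot[4] = tttrtsrsrtt$ttsr
  rot[5] = ttrtsrsrtt$ttsrt
  rot[6] = trtsrsrtt$ttsrtt
  rot[7] = rtsrsrtt$ttsrttt
  rot[8] = tsrsrtt$ttsrtttr
  rot[9] = srsrtt$ttsrtttrt
  rot[10] = rsrtt$ttsrtttrts
  rot[11] = srtt$ttsrtttrtsr
  rot[12] = rtt$ttsrtttrtsrs
  rot[13] = tt$ttsrtttrtsrsr
  rot[14] = t$ttsrtttrtsrsrt
  rot[15] = $ttsrtttrtsrsrtt
Sorted (with $ < everything):
  sorted[0] = $ttsrtttrtsrsrtt  (last char: 't')
  sorted[1] = rsrtt$ttsrtttrts  (last char: 's')
  sorted[2] = rtsrsrtt$ttsrttt  (last char: 't')
  sorted[3] = rtt$ttsrtttrtsrs  (last char: 's')
  sorted[4] = rtttrtsrsrtt$tts  (last char: 's')
  sorted[5] = srsrtt$ttsrtttrt  (last char: 't')
  sorted[6] = srtt$ttsrtttrtsr  (last char: 'r')
  sorted[7] = srtttrtsrsrtt$tt  (last char: 't')
  sorted[8] = t$ttsrtttrtsrsrt  (last char: 't')
  sorted[9] = trtsrsrtt$ttsrtt  (last char: 't')
  sorted[10] = tsrsrtt$ttsrtttr  (last char: 'r')
  sorted[11] = tsrtttrtsrsrtt$t  (last char: 't')
  sorted[12] = tt$ttsrtttrtsrsr  (last char: 'r')
  sorted[13] = ttrtsrsrtt$ttsrt  (last char: 't')
  sorted[14] = ttsrtttrtsrsrtt$  (last char: '$')
  sorted[15] = tttrtsrsrtt$ttsr  (last char: 'r')
Last column: tstsstrtttrtrt$r
Original string S is at sorted index 14

Answer: tstsstrtttrtrt$r
14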